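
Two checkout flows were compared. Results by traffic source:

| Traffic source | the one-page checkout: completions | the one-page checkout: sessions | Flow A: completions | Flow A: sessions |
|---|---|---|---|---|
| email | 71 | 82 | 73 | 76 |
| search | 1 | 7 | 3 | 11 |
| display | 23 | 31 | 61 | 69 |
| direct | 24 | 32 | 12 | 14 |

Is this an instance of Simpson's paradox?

Email: the one-page checkout 71/82 = 86.6%, Flow A 73/76 = 96.1% → Flow A
Search: the one-page checkout 1/7 = 14.3%, Flow A 3/11 = 27.3% → Flow A
Display: the one-page checkout 23/31 = 74.2%, Flow A 61/69 = 88.4% → Flow A
Direct: the one-page checkout 24/32 = 75.0%, Flow A 12/14 = 85.7% → Flow A
Overall: the one-page checkout 119/152 = 78.3%, Flow A 149/170 = 87.6% → Flow A
Flow A wins overall and in every traffic group — no reversal.

No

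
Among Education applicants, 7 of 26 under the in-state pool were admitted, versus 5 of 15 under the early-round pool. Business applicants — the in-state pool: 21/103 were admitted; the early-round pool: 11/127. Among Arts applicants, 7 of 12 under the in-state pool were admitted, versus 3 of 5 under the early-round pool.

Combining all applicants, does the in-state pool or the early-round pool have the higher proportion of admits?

Education: the in-state pool 7/26 = 26.9%, the early-round pool 5/15 = 33.3% → the early-round pool
Business: the in-state pool 21/103 = 20.4%, the early-round pool 11/127 = 8.7% → the in-state pool
Arts: the in-state pool 7/12 = 58.3%, the early-round pool 3/5 = 60.0% → the early-round pool
Overall: the in-state pool 35/141 = 24.8%, the early-round pool 19/147 = 12.9% → the in-state pool
(Neither sweeps every department group, but the in-state pool has the higher pooled rate.)

the in-state pool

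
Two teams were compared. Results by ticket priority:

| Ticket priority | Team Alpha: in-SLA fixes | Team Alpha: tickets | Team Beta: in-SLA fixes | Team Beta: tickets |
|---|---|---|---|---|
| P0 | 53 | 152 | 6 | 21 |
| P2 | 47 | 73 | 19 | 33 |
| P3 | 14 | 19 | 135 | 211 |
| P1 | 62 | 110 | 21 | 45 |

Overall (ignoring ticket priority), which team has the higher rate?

Team Beta

P0: Team Alpha 53/152 = 34.9%, Team Beta 6/21 = 28.6% → Team Alpha
P2: Team Alpha 47/73 = 64.4%, Team Beta 19/33 = 57.6% → Team Alpha
P3: Team Alpha 14/19 = 73.7%, Team Beta 135/211 = 64.0% → Team Alpha
P1: Team Alpha 62/110 = 56.4%, Team Beta 21/45 = 46.7% → Team Alpha
Overall: Team Alpha 176/354 = 49.7%, Team Beta 181/310 = 58.4% → Team Beta
(Team Alpha wins every ticket group but Team Beta wins overall — Team Alpha's tickets skew toward the low-rate P0 group.)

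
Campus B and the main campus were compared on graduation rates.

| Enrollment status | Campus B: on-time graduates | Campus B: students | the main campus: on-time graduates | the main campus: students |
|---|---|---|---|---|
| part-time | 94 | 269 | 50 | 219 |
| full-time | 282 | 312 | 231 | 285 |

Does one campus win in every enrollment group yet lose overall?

Part-time: Campus B 94/269 = 34.9%, the main campus 50/219 = 22.8% → Campus B
Full-time: Campus B 282/312 = 90.4%, the main campus 231/285 = 81.1% → Campus B
Overall: Campus B 376/581 = 64.7%, the main campus 281/504 = 55.8% → Campus B
Campus B wins overall and in every enrollment group — no reversal.

No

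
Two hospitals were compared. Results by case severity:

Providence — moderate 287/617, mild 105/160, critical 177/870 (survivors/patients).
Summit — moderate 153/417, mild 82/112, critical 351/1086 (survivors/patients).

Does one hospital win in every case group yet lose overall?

No

Moderate: Providence 287/617 = 46.5%, Summit 153/417 = 36.7% → Providence
Mild: Providence 105/160 = 65.6%, Summit 82/112 = 73.2% → Summit
Critical: Providence 177/870 = 20.3%, Summit 351/1086 = 32.3% → Summit
Overall: Providence 569/1647 = 34.5%, Summit 586/1615 = 36.3% → Summit
Neither sweeps: Providence wins 1 of 3 groups, Summit wins 2. Summit wins overall but not every group — no Simpson reversal.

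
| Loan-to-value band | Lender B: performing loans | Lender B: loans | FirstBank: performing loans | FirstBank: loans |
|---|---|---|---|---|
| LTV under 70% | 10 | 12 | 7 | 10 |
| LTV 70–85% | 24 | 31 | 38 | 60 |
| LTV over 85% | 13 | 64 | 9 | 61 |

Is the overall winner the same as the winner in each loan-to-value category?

Yes

LTV under 70%: Lender B 10/12 = 83.3%, FirstBank 7/10 = 70.0% → Lender B
LTV 70–85%: Lender B 24/31 = 77.4%, FirstBank 38/60 = 63.3% → Lender B
LTV over 85%: Lender B 13/64 = 20.3%, FirstBank 9/61 = 14.8% → Lender B
Overall: Lender B 47/107 = 43.9%, FirstBank 54/131 = 41.2% → Lender B
Lender B wins overall and in every loan-to-value group — no reversal.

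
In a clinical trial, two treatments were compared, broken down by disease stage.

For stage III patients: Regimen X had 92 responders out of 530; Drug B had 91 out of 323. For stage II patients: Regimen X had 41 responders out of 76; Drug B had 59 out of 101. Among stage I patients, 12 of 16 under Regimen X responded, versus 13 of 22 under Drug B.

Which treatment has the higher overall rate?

Stage III: Regimen X 92/530 = 17.4%, Drug B 91/323 = 28.2% → Drug B
Stage II: Regimen X 41/76 = 53.9%, Drug B 59/101 = 58.4% → Drug B
Stage I: Regimen X 12/16 = 75.0%, Drug B 13/22 = 59.1% → Regimen X
Overall: Regimen X 145/622 = 23.3%, Drug B 163/446 = 36.5% → Drug B
(Neither sweeps every disease group, but Drug B has the higher pooled rate.)

Drug B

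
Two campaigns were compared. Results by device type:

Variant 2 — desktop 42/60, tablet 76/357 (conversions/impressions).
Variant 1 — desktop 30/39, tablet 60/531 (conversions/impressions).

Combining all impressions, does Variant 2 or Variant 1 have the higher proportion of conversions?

Desktop: Variant 2 42/60 = 70.0%, Variant 1 30/39 = 76.9% → Variant 1
Tablet: Variant 2 76/357 = 21.3%, Variant 1 60/531 = 11.3% → Variant 2
Overall: Variant 2 118/417 = 28.3%, Variant 1 90/570 = 15.8% → Variant 2
(Neither sweeps every device group, but Variant 2 has the higher pooled rate.)

Variant 2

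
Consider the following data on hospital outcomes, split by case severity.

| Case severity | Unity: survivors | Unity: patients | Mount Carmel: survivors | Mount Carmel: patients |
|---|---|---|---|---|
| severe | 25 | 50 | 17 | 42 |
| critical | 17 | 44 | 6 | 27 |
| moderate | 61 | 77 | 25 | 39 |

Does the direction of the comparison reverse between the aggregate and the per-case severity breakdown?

Severe: Unity 25/50 = 50.0%, Mount Carmel 17/42 = 40.5% → Unity
Critical: Unity 17/44 = 38.6%, Mount Carmel 6/27 = 22.2% → Unity
Moderate: Unity 61/77 = 79.2%, Mount Carmel 25/39 = 64.1% → Unity
Overall: Unity 103/171 = 60.2%, Mount Carmel 48/108 = 44.4% → Unity
Unity wins overall and in every case group — no reversal.

No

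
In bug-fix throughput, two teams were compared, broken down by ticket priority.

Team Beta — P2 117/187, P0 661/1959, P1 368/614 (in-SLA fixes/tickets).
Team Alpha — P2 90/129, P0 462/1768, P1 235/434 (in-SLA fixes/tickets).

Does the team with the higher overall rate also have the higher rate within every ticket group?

No

P2: Team Beta 117/187 = 62.6%, Team Alpha 90/129 = 69.8% → Team Alpha
P0: Team Beta 661/1959 = 33.7%, Team Alpha 462/1768 = 26.1% → Team Beta
P1: Team Beta 368/614 = 59.9%, Team Alpha 235/434 = 54.1% → Team Beta
Overall: Team Beta 1146/2760 = 41.5%, Team Alpha 787/2331 = 33.8% → Team Beta
Neither sweeps: Team Beta wins 2 of 3 groups, Team Alpha wins 1. Team Beta wins overall but not every group — no Simpson reversal.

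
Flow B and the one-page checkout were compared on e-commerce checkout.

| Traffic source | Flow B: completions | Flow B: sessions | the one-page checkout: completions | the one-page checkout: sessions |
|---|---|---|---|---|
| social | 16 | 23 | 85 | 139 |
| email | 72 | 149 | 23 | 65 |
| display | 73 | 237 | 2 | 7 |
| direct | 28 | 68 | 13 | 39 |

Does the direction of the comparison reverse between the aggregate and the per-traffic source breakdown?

Social: Flow B 16/23 = 69.6%, the one-page checkout 85/139 = 61.2% → Flow B
Email: Flow B 72/149 = 48.3%, the one-page checkout 23/65 = 35.4% → Flow B
Display: Flow B 73/237 = 30.8%, the one-page checkout 2/7 = 28.6% → Flow B
Direct: Flow B 28/68 = 41.2%, the one-page checkout 13/39 = 33.3% → Flow B
Overall: Flow B 189/477 = 39.6%, the one-page checkout 123/250 = 49.2% → the one-page checkout
Flow B wins each traffic group but the one-page checkout wins overall — the comparison reverses. Flow B's sessions skew toward display, which has a lower base rate.

Yes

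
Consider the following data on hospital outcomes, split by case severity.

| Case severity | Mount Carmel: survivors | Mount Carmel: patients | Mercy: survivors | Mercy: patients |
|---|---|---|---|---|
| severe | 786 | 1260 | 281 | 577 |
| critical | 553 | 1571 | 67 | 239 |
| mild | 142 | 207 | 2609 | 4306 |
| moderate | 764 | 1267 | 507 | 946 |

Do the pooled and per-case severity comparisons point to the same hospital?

No

Severe: Mount Carmel 786/1260 = 62.4%, Mercy 281/577 = 48.7% → Mount Carmel
Critical: Mount Carmel 553/1571 = 35.2%, Mercy 67/239 = 28.0% → Mount Carmel
Mild: Mount Carmel 142/207 = 68.6%, Mercy 2609/4306 = 60.6% → Mount Carmel
Moderate: Mount Carmel 764/1267 = 60.3%, Mercy 507/946 = 53.6% → Mount Carmel
Overall: Mount Carmel 2245/4305 = 52.1%, Mercy 3464/6068 = 57.1% → Mercy
Mount Carmel wins each case group but Mercy wins overall — the comparison reverses. Mount Carmel's patients skew toward critical, which has a lower base rate.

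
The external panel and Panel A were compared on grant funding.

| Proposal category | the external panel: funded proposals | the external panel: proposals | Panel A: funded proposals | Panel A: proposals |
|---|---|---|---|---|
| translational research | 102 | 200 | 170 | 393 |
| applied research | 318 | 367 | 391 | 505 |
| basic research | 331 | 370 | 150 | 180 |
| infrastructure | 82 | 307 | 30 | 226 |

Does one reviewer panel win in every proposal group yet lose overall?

No

Translational research: the external panel 102/200 = 51.0%, Panel A 170/393 = 43.3% → the external panel
Applied research: the external panel 318/367 = 86.6%, Panel A 391/505 = 77.4% → the external panel
Basic research: the external panel 331/370 = 89.5%, Panel A 150/180 = 83.3% → the external panel
Infrastructure: the external panel 82/307 = 26.7%, Panel A 30/226 = 13.3% → the external panel
Overall: the external panel 833/1244 = 67.0%, Panel A 741/1304 = 56.8% → the external panel
The external panel wins overall and in every proposal group — no reversal.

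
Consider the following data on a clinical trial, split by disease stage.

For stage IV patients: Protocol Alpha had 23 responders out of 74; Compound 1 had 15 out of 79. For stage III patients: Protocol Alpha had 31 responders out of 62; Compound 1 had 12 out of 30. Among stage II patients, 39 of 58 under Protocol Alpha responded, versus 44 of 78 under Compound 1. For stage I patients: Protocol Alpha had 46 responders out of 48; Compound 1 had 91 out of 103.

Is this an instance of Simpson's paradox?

No

Stage IV: Protocol Alpha 23/74 = 31.1%, Compound 1 15/79 = 19.0% → Protocol Alpha
Stage III: Protocol Alpha 31/62 = 50.0%, Compound 1 12/30 = 40.0% → Protocol Alpha
Stage II: Protocol Alpha 39/58 = 67.2%, Compound 1 44/78 = 56.4% → Protocol Alpha
Stage I: Protocol Alpha 46/48 = 95.8%, Compound 1 91/103 = 88.3% → Protocol Alpha
Overall: Protocol Alpha 139/242 = 57.4%, Compound 1 162/290 = 55.9% → Protocol Alpha
Protocol Alpha wins overall and in every disease group — no reversal.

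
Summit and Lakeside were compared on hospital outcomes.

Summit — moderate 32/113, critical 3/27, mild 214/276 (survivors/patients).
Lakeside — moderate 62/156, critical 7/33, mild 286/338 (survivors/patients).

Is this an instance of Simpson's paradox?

Moderate: Summit 32/113 = 28.3%, Lakeside 62/156 = 39.7% → Lakeside
Critical: Summit 3/27 = 11.1%, Lakeside 7/33 = 21.2% → Lakeside
Mild: Summit 214/276 = 77.5%, Lakeside 286/338 = 84.6% → Lakeside
Overall: Summit 249/416 = 59.9%, Lakeside 355/527 = 67.4% → Lakeside
Lakeside wins overall and in every case group — no reversal.

No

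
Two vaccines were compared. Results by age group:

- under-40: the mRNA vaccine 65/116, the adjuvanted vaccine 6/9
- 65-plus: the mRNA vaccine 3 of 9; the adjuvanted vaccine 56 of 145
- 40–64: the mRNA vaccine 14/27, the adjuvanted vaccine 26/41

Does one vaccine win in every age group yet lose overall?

Under-40: the mRNA vaccine 65/116 = 56.0%, the adjuvanted vaccine 6/9 = 66.7% → the adjuvanted vaccine
65-plus: the mRNA vaccine 3/9 = 33.3%, the adjuvanted vaccine 56/145 = 38.6% → the adjuvanted vaccine
40–64: the mRNA vaccine 14/27 = 51.9%, the adjuvanted vaccine 26/41 = 63.4% → the adjuvanted vaccine
Overall: the mRNA vaccine 82/152 = 53.9%, the adjuvanted vaccine 88/195 = 45.1% → the mRNA vaccine
The adjuvanted vaccine wins each age group but the mRNA vaccine wins overall — the comparison reverses. The adjuvanted vaccine's recipients skew toward 65-plus, which has a lower base rate.

Yes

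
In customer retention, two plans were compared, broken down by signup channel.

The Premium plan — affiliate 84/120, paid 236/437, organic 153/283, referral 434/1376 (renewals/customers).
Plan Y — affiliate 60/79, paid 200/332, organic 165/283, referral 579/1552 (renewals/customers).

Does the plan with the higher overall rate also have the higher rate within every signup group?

Yes

Affiliate: the Premium plan 84/120 = 70.0%, Plan Y 60/79 = 75.9% → Plan Y
Paid: the Premium plan 236/437 = 54.0%, Plan Y 200/332 = 60.2% → Plan Y
Organic: the Premium plan 153/283 = 54.1%, Plan Y 165/283 = 58.3% → Plan Y
Referral: the Premium plan 434/1376 = 31.5%, Plan Y 579/1552 = 37.3% → Plan Y
Overall: the Premium plan 907/2216 = 40.9%, Plan Y 1004/2246 = 44.7% → Plan Y
Plan Y wins overall and in every signup group — no reversal.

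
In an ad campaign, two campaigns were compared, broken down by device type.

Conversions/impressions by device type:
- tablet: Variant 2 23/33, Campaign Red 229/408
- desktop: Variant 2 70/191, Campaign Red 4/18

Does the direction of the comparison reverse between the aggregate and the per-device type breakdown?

Tablet: Variant 2 23/33 = 69.7%, Campaign Red 229/408 = 56.1% → Variant 2
Desktop: Variant 2 70/191 = 36.6%, Campaign Red 4/18 = 22.2% → Variant 2
Overall: Variant 2 93/224 = 41.5%, Campaign Red 233/426 = 54.7% → Campaign Red
Variant 2 wins each device group but Campaign Red wins overall — the comparison reverses. Variant 2's impressions skew toward desktop, which has a lower base rate.

Yes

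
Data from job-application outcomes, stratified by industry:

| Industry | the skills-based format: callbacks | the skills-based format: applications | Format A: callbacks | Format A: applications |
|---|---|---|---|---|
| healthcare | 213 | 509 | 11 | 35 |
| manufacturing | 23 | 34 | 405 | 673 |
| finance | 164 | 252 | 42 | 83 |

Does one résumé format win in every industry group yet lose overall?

Healthcare: the skills-based format 213/509 = 41.8%, Format A 11/35 = 31.4% → the skills-based format
Manufacturing: the skills-based format 23/34 = 67.6%, Format A 405/673 = 60.2% → the skills-based format
Finance: the skills-based format 164/252 = 65.1%, Format A 42/83 = 50.6% → the skills-based format
Overall: the skills-based format 400/795 = 50.3%, Format A 458/791 = 57.9% → Format A
The skills-based format wins each industry group but Format A wins overall — the comparison reverses. The skills-based format's applications skew toward healthcare, which has a lower base rate.

Yes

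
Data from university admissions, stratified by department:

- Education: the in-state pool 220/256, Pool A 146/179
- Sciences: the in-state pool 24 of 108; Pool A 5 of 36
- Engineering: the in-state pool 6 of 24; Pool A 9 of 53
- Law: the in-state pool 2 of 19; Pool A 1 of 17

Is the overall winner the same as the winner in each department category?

Yes

Education: the in-state pool 220/256 = 85.9%, Pool A 146/179 = 81.6% → the in-state pool
Sciences: the in-state pool 24/108 = 22.2%, Pool A 5/36 = 13.9% → the in-state pool
Engineering: the in-state pool 6/24 = 25.0%, Pool A 9/53 = 17.0% → the in-state pool
Law: the in-state pool 2/19 = 10.5%, Pool A 1/17 = 5.9% → the in-state pool
Overall: the in-state pool 252/407 = 61.9%, Pool A 161/285 = 56.5% → the in-state pool
The in-state pool wins overall and in every department group — no reversal.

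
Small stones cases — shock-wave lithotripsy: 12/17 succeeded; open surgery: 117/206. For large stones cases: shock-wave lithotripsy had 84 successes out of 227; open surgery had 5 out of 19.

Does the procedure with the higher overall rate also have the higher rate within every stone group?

No

Small stones: shock-wave lithotripsy 12/17 = 70.6%, open surgery 117/206 = 56.8% → shock-wave lithotripsy
Large stones: shock-wave lithotripsy 84/227 = 37.0%, open surgery 5/19 = 26.3% → shock-wave lithotripsy
Overall: shock-wave lithotripsy 96/244 = 39.3%, open surgery 122/225 = 54.2% → open surgery
Shock-wave lithotripsy wins each stone group but open surgery wins overall — the comparison reverses. Shock-wave lithotripsy's cases skew toward large stones, which has a lower base rate.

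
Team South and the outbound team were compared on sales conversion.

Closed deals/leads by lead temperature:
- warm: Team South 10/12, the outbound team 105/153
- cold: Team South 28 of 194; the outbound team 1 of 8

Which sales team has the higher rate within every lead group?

Warm: Team South 10/12 = 83.3%, the outbound team 105/153 = 68.6% → Team South
Cold: Team South 28/194 = 14.4%, the outbound team 1/8 = 12.5% → Team South
Team South has the higher rate in both groups.

Team South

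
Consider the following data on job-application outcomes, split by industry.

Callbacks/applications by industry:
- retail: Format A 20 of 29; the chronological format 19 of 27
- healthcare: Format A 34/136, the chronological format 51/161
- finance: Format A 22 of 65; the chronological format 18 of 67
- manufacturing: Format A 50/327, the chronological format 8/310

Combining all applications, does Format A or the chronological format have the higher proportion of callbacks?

Retail: Format A 20/29 = 69.0%, the chronological format 19/27 = 70.4% → the chronological format
Healthcare: Format A 34/136 = 25.0%, the chronological format 51/161 = 31.7% → the chronological format
Finance: Format A 22/65 = 33.8%, the chronological format 18/67 = 26.9% → Format A
Manufacturing: Format A 50/327 = 15.3%, the chronological format 8/310 = 2.6% → Format A
Overall: Format A 126/557 = 22.6%, the chronological format 96/565 = 17.0% → Format A
(Neither sweeps every industry group, but Format A has the higher pooled rate.)

Format A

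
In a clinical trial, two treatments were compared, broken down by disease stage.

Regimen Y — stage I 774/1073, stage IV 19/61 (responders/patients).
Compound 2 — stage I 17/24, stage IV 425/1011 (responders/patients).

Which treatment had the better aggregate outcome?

Stage I: Regimen Y 774/1073 = 72.1%, Compound 2 17/24 = 70.8% → Regimen Y
Stage IV: Regimen Y 19/61 = 31.1%, Compound 2 425/1011 = 42.0% → Compound 2
Overall: Regimen Y 793/1134 = 69.9%, Compound 2 442/1035 = 42.7% → Regimen Y
(Neither sweeps every disease group, but Regimen Y has the higher pooled rate.)

Regimen Y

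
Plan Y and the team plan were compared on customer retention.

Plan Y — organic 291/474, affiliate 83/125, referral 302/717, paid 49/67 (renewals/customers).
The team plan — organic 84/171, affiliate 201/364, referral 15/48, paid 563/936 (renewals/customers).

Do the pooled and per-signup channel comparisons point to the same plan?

Organic: Plan Y 291/474 = 61.4%, the team plan 84/171 = 49.1% → Plan Y
Affiliate: Plan Y 83/125 = 66.4%, the team plan 201/364 = 55.2% → Plan Y
Referral: Plan Y 302/717 = 42.1%, the team plan 15/48 = 31.2% → Plan Y
Paid: Plan Y 49/67 = 73.1%, the team plan 563/936 = 60.1% → Plan Y
Overall: Plan Y 725/1383 = 52.4%, the team plan 863/1519 = 56.8% → the team plan
Plan Y wins each signup group but the team plan wins overall — the comparison reverses. Plan Y's customers skew toward referral, which has a lower base rate.

No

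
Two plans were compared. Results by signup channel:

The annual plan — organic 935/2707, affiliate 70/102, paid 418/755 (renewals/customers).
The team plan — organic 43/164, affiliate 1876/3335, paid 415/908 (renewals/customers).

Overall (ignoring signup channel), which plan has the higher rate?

the team plan

Organic: the annual plan 935/2707 = 34.5%, the team plan 43/164 = 26.2% → the annual plan
Affiliate: the annual plan 70/102 = 68.6%, the team plan 1876/3335 = 56.3% → the annual plan
Paid: the annual plan 418/755 = 55.4%, the team plan 415/908 = 45.7% → the annual plan
Overall: the annual plan 1423/3564 = 39.9%, the team plan 2334/4407 = 53.0% → the team plan
(The annual plan wins every signup group but the team plan wins overall — the annual plan's customers skew toward the low-rate organic group.)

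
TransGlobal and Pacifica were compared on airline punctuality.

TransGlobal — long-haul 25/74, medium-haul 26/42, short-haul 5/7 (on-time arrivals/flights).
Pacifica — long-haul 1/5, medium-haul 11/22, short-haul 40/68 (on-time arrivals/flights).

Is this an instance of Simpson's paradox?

Yes

Long-haul: TransGlobal 25/74 = 33.8%, Pacifica 1/5 = 20.0% → TransGlobal
Medium-haul: TransGlobal 26/42 = 61.9%, Pacifica 11/22 = 50.0% → TransGlobal
Short-haul: TransGlobal 5/7 = 71.4%, Pacifica 40/68 = 58.8% → TransGlobal
Overall: TransGlobal 56/123 = 45.5%, Pacifica 52/95 = 54.7% → Pacifica
TransGlobal wins each route group but Pacifica wins overall — the comparison reverses. TransGlobal's flights skew toward long-haul, which has a lower base rate.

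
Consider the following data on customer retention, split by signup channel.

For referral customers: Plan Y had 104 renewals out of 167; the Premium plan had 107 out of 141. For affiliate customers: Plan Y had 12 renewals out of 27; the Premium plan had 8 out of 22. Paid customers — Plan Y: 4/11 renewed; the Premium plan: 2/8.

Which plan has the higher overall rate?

Referral: Plan Y 104/167 = 62.3%, the Premium plan 107/141 = 75.9% → the Premium plan
Affiliate: Plan Y 12/27 = 44.4%, the Premium plan 8/22 = 36.4% → Plan Y
Paid: Plan Y 4/11 = 36.4%, the Premium plan 2/8 = 25.0% → Plan Y
Overall: Plan Y 120/205 = 58.5%, the Premium plan 117/171 = 68.4% → the Premium plan
(Neither sweeps every signup group, but the Premium plan has the higher pooled rate.)

the Premium plan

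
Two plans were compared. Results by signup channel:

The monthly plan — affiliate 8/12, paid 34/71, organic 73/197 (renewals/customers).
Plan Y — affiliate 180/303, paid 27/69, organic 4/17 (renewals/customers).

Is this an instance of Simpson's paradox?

Yes

Affiliate: the monthly plan 8/12 = 66.7%, Plan Y 180/303 = 59.4% → the monthly plan
Paid: the monthly plan 34/71 = 47.9%, Plan Y 27/69 = 39.1% → the monthly plan
Organic: the monthly plan 73/197 = 37.1%, Plan Y 4/17 = 23.5% → the monthly plan
Overall: the monthly plan 115/280 = 41.1%, Plan Y 211/389 = 54.2% → Plan Y
The monthly plan wins each signup group but Plan Y wins overall — the comparison reverses. The monthly plan's customers skew toward organic, which has a lower base rate.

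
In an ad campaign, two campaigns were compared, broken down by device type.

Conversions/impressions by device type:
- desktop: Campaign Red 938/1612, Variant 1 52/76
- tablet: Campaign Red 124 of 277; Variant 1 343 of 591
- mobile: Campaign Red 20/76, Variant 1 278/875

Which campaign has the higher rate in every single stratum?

Variant 1

Desktop: Campaign Red 938/1612 = 58.2%, Variant 1 52/76 = 68.4% → Variant 1
Tablet: Campaign Red 124/277 = 44.8%, Variant 1 343/591 = 58.0% → Variant 1
Mobile: Campaign Red 20/76 = 26.3%, Variant 1 278/875 = 31.8% → Variant 1
Variant 1 has the higher rate in all 3 groups.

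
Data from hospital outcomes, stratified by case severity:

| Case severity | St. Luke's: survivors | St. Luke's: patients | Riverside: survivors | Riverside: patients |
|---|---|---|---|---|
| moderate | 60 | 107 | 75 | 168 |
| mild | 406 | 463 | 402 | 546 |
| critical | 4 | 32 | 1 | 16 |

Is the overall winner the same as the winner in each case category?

Yes

Moderate: St. Luke's 60/107 = 56.1%, Riverside 75/168 = 44.6% → St. Luke's
Mild: St. Luke's 406/463 = 87.7%, Riverside 402/546 = 73.6% → St. Luke's
Critical: St. Luke's 4/32 = 12.5%, Riverside 1/16 = 6.2% → St. Luke's
Overall: St. Luke's 470/602 = 78.1%, Riverside 478/730 = 65.5% → St. Luke's
St. Luke's wins overall and in every case group — no reversal.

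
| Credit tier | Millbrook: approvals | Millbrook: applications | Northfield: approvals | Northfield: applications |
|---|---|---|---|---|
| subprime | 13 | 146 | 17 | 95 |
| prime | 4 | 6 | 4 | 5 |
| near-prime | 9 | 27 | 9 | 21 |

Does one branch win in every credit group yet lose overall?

Subprime: Millbrook 13/146 = 8.9%, Northfield 17/95 = 17.9% → Northfield
Prime: Millbrook 4/6 = 66.7%, Northfield 4/5 = 80.0% → Northfield
Near-prime: Millbrook 9/27 = 33.3%, Northfield 9/21 = 42.9% → Northfield
Overall: Millbrook 26/179 = 14.5%, Northfield 30/121 = 24.8% → Northfield
Northfield wins overall and in every credit group — no reversal.

No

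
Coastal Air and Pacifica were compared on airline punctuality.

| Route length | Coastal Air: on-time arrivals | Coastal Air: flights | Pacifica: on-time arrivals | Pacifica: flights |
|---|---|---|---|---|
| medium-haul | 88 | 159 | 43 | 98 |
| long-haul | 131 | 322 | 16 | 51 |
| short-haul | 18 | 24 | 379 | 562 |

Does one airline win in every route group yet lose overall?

Medium-haul: Coastal Air 88/159 = 55.3%, Pacifica 43/98 = 43.9% → Coastal Air
Long-haul: Coastal Air 131/322 = 40.7%, Pacifica 16/51 = 31.4% → Coastal Air
Short-haul: Coastal Air 18/24 = 75.0%, Pacifica 379/562 = 67.4% → Coastal Air
Overall: Coastal Air 237/505 = 46.9%, Pacifica 438/711 = 61.6% → Pacifica
Coastal Air wins each route group but Pacifica wins overall — the comparison reverses. Coastal Air's flights skew toward long-haul, which has a lower base rate.

Yes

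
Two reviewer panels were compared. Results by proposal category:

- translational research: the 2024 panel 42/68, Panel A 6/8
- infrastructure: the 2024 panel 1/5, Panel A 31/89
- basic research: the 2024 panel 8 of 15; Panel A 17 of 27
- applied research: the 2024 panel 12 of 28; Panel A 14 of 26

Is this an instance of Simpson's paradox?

Yes

Translational research: the 2024 panel 42/68 = 61.8%, Panel A 6/8 = 75.0% → Panel A
Infrastructure: the 2024 panel 1/5 = 20.0%, Panel A 31/89 = 34.8% → Panel A
Basic research: the 2024 panel 8/15 = 53.3%, Panel A 17/27 = 63.0% → Panel A
Applied research: the 2024 panel 12/28 = 42.9%, Panel A 14/26 = 53.8% → Panel A
Overall: the 2024 panel 63/116 = 54.3%, Panel A 68/150 = 45.3% → the 2024 panel
Panel A wins each proposal group but the 2024 panel wins overall — the comparison reverses. Panel A's proposals skew toward infrastructure, which has a lower base rate.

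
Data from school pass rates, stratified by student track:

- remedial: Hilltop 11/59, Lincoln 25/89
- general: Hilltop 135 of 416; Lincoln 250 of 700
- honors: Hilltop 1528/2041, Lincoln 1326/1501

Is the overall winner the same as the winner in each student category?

Remedial: Hilltop 11/59 = 18.6%, Lincoln 25/89 = 28.1% → Lincoln
General: Hilltop 135/416 = 32.5%, Lincoln 250/700 = 35.7% → Lincoln
Honors: Hilltop 1528/2041 = 74.9%, Lincoln 1326/1501 = 88.3% → Lincoln
Overall: Hilltop 1674/2516 = 66.5%, Lincoln 1601/2290 = 69.9% → Lincoln
Lincoln wins overall and in every student group — no reversal.

Yes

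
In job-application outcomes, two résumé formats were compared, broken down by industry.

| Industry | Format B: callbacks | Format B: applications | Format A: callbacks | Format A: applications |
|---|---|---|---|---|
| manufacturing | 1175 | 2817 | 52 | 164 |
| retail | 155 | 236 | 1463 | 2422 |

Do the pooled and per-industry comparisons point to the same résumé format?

No

Manufacturing: Format B 1175/2817 = 41.7%, Format A 52/164 = 31.7% → Format B
Retail: Format B 155/236 = 65.7%, Format A 1463/2422 = 60.4% → Format B
Overall: Format B 1330/3053 = 43.6%, Format A 1515/2586 = 58.6% → Format A
Format B wins each industry group but Format A wins overall — the comparison reverses. Format B's applications skew toward manufacturing, which has a lower base rate.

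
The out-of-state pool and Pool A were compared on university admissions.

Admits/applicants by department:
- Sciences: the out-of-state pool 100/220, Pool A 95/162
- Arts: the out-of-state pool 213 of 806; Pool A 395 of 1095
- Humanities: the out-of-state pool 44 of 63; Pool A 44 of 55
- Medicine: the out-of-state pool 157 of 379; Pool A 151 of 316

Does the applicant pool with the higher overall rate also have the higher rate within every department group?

Yes

Sciences: the out-of-state pool 100/220 = 45.5%, Pool A 95/162 = 58.6% → Pool A
Arts: the out-of-state pool 213/806 = 26.4%, Pool A 395/1095 = 36.1% → Pool A
Humanities: the out-of-state pool 44/63 = 69.8%, Pool A 44/55 = 80.0% → Pool A
Medicine: the out-of-state pool 157/379 = 41.4%, Pool A 151/316 = 47.8% → Pool A
Overall: the out-of-state pool 514/1468 = 35.0%, Pool A 685/1628 = 42.1% → Pool A
Pool A wins overall and in every department group — no reversal.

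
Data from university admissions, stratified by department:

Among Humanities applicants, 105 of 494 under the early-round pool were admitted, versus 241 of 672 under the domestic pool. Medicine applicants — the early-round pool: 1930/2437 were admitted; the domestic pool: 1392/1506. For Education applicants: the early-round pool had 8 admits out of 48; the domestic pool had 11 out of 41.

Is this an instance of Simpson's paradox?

No

Humanities: the early-round pool 105/494 = 21.3%, the domestic pool 241/672 = 35.9% → the domestic pool
Medicine: the early-round pool 1930/2437 = 79.2%, the domestic pool 1392/1506 = 92.4% → the domestic pool
Education: the early-round pool 8/48 = 16.7%, the domestic pool 11/41 = 26.8% → the domestic pool
Overall: the early-round pool 2043/2979 = 68.6%, the domestic pool 1644/2219 = 74.1% → the domestic pool
The domestic pool wins overall and in every department group — no reversal.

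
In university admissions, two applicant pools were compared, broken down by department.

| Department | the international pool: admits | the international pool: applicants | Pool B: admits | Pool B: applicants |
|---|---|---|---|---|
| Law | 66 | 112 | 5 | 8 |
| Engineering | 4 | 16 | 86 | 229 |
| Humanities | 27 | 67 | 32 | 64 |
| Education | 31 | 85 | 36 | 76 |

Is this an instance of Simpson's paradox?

Law: the international pool 66/112 = 58.9%, Pool B 5/8 = 62.5% → Pool B
Engineering: the international pool 4/16 = 25.0%, Pool B 86/229 = 37.6% → Pool B
Humanities: the international pool 27/67 = 40.3%, Pool B 32/64 = 50.0% → Pool B
Education: the international pool 31/85 = 36.5%, Pool B 36/76 = 47.4% → Pool B
Overall: the international pool 128/280 = 45.7%, Pool B 159/377 = 42.2% → the international pool
Pool B wins each department group but the international pool wins overall — the comparison reverses. Pool B's applicants skew toward Engineering, which has a lower base rate.

Yes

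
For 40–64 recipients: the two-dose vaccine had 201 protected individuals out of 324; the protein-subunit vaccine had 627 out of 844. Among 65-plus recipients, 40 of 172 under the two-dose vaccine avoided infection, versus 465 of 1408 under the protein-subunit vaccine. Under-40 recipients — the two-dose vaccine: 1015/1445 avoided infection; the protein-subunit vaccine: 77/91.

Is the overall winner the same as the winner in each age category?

40–64: the two-dose vaccine 201/324 = 62.0%, the protein-subunit vaccine 627/844 = 74.3% → the protein-subunit vaccine
65-plus: the two-dose vaccine 40/172 = 23.3%, the protein-subunit vaccine 465/1408 = 33.0% → the protein-subunit vaccine
Under-40: the two-dose vaccine 1015/1445 = 70.2%, the protein-subunit vaccine 77/91 = 84.6% → the protein-subunit vaccine
Overall: the two-dose vaccine 1256/1941 = 64.7%, the protein-subunit vaccine 1169/2343 = 49.9% → the two-dose vaccine
The protein-subunit vaccine wins each age group but the two-dose vaccine wins overall — the comparison reverses. The protein-subunit vaccine's recipients skew toward 65-plus, which has a lower base rate.

No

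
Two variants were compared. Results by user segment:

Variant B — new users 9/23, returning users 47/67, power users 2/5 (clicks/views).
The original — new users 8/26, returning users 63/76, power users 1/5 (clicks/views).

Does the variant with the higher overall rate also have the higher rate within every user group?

No

New users: Variant B 9/23 = 39.1%, the original 8/26 = 30.8% → Variant B
Returning users: Variant B 47/67 = 70.1%, the original 63/76 = 82.9% → the original
Power users: Variant B 2/5 = 40.0%, the original 1/5 = 20.0% → Variant B
Overall: Variant B 58/95 = 61.1%, the original 72/107 = 67.3% → the original
Neither sweeps: Variant B wins 2 of 3 groups, the original wins 1. The original wins overall but not every group — no Simpson reversal.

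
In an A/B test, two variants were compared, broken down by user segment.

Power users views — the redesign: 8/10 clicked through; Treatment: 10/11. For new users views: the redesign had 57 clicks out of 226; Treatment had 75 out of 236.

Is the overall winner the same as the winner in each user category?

Power users: the redesign 8/10 = 80.0%, Treatment 10/11 = 90.9% → Treatment
New users: the redesign 57/226 = 25.2%, Treatment 75/236 = 31.8% → Treatment
Overall: the redesign 65/236 = 27.5%, Treatment 85/247 = 34.4% → Treatment
Treatment wins overall and in every user group — no reversal.

Yes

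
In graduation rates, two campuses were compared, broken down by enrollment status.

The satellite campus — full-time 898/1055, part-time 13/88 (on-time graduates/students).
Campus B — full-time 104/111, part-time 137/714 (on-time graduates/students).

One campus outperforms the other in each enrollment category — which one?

Campus B

Full-time: the satellite campus 898/1055 = 85.1%, Campus B 104/111 = 93.7% → Campus B
Part-time: the satellite campus 13/88 = 14.8%, Campus B 137/714 = 19.2% → Campus B
Campus B has the higher rate in both groups.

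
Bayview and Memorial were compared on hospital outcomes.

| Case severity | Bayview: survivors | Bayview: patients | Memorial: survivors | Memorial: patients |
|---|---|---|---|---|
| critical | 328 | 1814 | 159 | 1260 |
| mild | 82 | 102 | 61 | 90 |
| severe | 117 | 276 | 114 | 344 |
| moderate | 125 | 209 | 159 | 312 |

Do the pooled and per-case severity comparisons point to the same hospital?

Yes

Critical: Bayview 328/1814 = 18.1%, Memorial 159/1260 = 12.6% → Bayview
Mild: Bayview 82/102 = 80.4%, Memorial 61/90 = 67.8% → Bayview
Severe: Bayview 117/276 = 42.4%, Memorial 114/344 = 33.1% → Bayview
Moderate: Bayview 125/209 = 59.8%, Memorial 159/312 = 51.0% → Bayview
Overall: Bayview 652/2401 = 27.2%, Memorial 493/2006 = 24.6% → Bayview
Bayview wins overall and in every case group — no reversal.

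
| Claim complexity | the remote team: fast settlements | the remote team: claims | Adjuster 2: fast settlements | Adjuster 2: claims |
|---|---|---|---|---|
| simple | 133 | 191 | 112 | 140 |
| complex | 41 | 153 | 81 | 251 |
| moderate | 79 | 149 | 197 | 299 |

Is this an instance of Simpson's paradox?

No

Simple: the remote team 133/191 = 69.6%, Adjuster 2 112/140 = 80.0% → Adjuster 2
Complex: the remote team 41/153 = 26.8%, Adjuster 2 81/251 = 32.3% → Adjuster 2
Moderate: the remote team 79/149 = 53.0%, Adjuster 2 197/299 = 65.9% → Adjuster 2
Overall: the remote team 253/493 = 51.3%, Adjuster 2 390/690 = 56.5% → Adjuster 2
Adjuster 2 wins overall and in every claim group — no reversal.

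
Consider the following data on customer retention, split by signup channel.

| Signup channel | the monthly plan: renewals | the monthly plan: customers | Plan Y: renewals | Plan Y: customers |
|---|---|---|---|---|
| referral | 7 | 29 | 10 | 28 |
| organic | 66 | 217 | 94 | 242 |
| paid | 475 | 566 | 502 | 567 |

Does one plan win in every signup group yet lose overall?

Referral: the monthly plan 7/29 = 24.1%, Plan Y 10/28 = 35.7% → Plan Y
Organic: the monthly plan 66/217 = 30.4%, Plan Y 94/242 = 38.8% → Plan Y
Paid: the monthly plan 475/566 = 83.9%, Plan Y 502/567 = 88.5% → Plan Y
Overall: the monthly plan 548/812 = 67.5%, Plan Y 606/837 = 72.4% → Plan Y
Plan Y wins overall and in every signup group — no reversal.

No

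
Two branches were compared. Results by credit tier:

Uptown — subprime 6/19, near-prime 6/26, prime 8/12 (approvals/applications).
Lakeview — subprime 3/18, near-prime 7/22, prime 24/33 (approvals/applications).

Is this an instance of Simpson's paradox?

Subprime: Uptown 6/19 = 31.6%, Lakeview 3/18 = 16.7% → Uptown
Near-prime: Uptown 6/26 = 23.1%, Lakeview 7/22 = 31.8% → Lakeview
Prime: Uptown 8/12 = 66.7%, Lakeview 24/33 = 72.7% → Lakeview
Overall: Uptown 20/57 = 35.1%, Lakeview 34/73 = 46.6% → Lakeview
Neither sweeps: Uptown wins 1 of 3 groups, Lakeview wins 2. Lakeview wins overall but not every group — no Simpson reversal.

No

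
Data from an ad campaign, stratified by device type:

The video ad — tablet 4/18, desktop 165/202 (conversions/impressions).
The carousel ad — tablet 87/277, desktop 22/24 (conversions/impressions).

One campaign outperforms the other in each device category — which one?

Tablet: the video ad 4/18 = 22.2%, the carousel ad 87/277 = 31.4% → the carousel ad
Desktop: the video ad 165/202 = 81.7%, the carousel ad 22/24 = 91.7% → the carousel ad
The carousel ad has the higher rate in both groups.

the carousel ad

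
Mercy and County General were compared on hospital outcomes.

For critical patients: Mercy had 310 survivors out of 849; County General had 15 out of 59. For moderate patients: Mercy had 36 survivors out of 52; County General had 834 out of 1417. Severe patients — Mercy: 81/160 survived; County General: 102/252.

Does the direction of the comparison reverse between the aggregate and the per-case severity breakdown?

Yes

Critical: Mercy 310/849 = 36.5%, County General 15/59 = 25.4% → Mercy
Moderate: Mercy 36/52 = 69.2%, County General 834/1417 = 58.9% → Mercy
Severe: Mercy 81/160 = 50.6%, County General 102/252 = 40.5% → Mercy
Overall: Mercy 427/1061 = 40.2%, County General 951/1728 = 55.0% → County General
Mercy wins each case group but County General wins overall — the comparison reverses. Mercy's patients skew toward critical, which has a lower base rate.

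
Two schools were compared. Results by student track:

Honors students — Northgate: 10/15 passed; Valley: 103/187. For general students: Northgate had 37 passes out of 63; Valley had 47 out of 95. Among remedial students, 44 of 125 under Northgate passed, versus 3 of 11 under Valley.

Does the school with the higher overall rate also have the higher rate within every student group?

No

Honors: Northgate 10/15 = 66.7%, Valley 103/187 = 55.1% → Northgate
General: Northgate 37/63 = 58.7%, Valley 47/95 = 49.5% → Northgate
Remedial: Northgate 44/125 = 35.2%, Valley 3/11 = 27.3% → Northgate
Overall: Northgate 91/203 = 44.8%, Valley 153/293 = 52.2% → Valley
Northgate wins each student group but Valley wins overall — the comparison reverses. Northgate's students skew toward remedial, which has a lower base rate.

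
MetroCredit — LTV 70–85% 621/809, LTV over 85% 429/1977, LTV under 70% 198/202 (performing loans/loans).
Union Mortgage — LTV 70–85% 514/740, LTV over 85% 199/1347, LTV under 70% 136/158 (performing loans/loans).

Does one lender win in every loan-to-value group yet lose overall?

No

LTV 70–85%: MetroCredit 621/809 = 76.8%, Union Mortgage 514/740 = 69.5% → MetroCredit
LTV over 85%: MetroCredit 429/1977 = 21.7%, Union Mortgage 199/1347 = 14.8% → MetroCredit
LTV under 70%: MetroCredit 198/202 = 98.0%, Union Mortgage 136/158 = 86.1% → MetroCredit
Overall: MetroCredit 1248/2988 = 41.8%, Union Mortgage 849/2245 = 37.8% → MetroCredit
MetroCredit wins overall and in every loan-to-value group — no reversal.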